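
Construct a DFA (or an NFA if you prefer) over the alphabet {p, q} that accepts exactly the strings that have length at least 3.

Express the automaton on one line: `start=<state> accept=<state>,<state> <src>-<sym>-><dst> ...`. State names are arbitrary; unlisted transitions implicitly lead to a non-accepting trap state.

start=A accept=D,E A-p->B A-q->B B-p->C B-q->C C-p->D C-q->D D-p->E D-q->E E-p->E E-q->E

We only need to distinguish lengths 0, 1, …, 3, and '>3'. Chain A → B → C → D → E on every symbol, with E looping. Accepting states: {D, E}.
5 states suffice.
       p  q 
>  A   B  B 
   B   C  C 
   C   D  D 
 * D   E  E 
 * E   E  E 
(> = start, * = accepting)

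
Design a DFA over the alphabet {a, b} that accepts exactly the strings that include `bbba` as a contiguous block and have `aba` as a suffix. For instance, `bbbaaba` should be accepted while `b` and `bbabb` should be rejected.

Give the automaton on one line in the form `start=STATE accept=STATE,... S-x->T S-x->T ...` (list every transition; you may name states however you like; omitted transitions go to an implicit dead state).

start=q0 accept=q6 q0-a->q0 q0-b->q1 q1-a->q0 q1-b->q2 q2-a->q0 q2-b->q3 q3-a->q4 q3-b->q3 q4-a->q4 q4-b->q5 q5-a->q6 q5-b->q3 q6-a->q4 q6-b->q5

Run two small machines in parallel and take their product. One (5 states) tracks whether and how much of `bbba` has been seen; the other (4 states) tracks how much of the suffix `aba` has currently been matched. Each combined state is a pair, one component from each; accept when both components accept. After merging equivalent states the machine shrinks.
A 7-state machine:
        a   b  
>  q0   q0  q1 
   q1   q0  q2 
   q2   q0  q3 
   q3   q4  q3 
   q4   q4  q5 
   q5   q6  q3 
 * q6   q4  q5 
(> = start, * = accepting)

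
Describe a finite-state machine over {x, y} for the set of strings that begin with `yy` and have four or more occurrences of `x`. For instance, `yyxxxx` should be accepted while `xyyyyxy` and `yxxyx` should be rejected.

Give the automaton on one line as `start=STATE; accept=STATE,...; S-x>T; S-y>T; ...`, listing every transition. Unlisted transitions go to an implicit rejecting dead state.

Handle the two conditions separately and then intersect. One (4 states) tracks whether the input so far still matches the prefix `yy`; the other (6 states) tracks the count of `x`s, saturating at 5. Each combined state is a pair, one component from each; accept when both components accept.
With 13 states:
       x  y 
>  A   B  C 
   B   D  B 
   C   B  E 
   D   F  D 
   E   G  E 
   F   H  F 
   G   I  G 
   H   J  H 
   I   K  I 
   J   J  J 
   K   L  K 
 * L   M  L 
 * M   M  M 
(> = start, * = accepting)

start=A; accept=L,M; A-x>B; A-y>C; B-x>D; B-y>B; C-x>B; C-y>E; D-x>F; D-y>D; E-x>G; E-y>E; F-x>H; F-y>F; G-x>I; G-y>G; H-x>J; H-y>H; I-x>K; I-y>I; J-x>J; J-y>J; K-x>L; K-y>K; L-x>M; L-y>L; M-x>M; M-y>M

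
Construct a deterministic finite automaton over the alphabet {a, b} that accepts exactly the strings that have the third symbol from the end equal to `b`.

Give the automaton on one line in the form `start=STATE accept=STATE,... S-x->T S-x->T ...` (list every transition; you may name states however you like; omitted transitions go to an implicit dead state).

A DFA must remember the last 3 symbols (since which symbol is third-to-last isn't known until the input ends). Use one state per possible window of the last ≤3 symbols; accept from those whose window starts with `b`.
With 15 states:
          a    b  
>  S0     S1   S2 
   S1     S3   S4 
   S2     S5   S6 
   S3     S7   S8 
   S4     S9  S10 
   S5    S11  S12 
   S6    S13  S14 
   S7     S7   S8 
   S8     S9  S10 
   S9    S11  S12 
   S10   S13  S14 
 * S11    S7   S8 
 * S12    S9  S10 
 * S13   S11  S12 
 * S14   S13  S14 
(> = start, * = accepting)

start=S0 accept=S11,S12,S13,S14 S0-a->S1 S0-b->S2 S1-a->S3 S1-b->S4 S2-a->S5 S2-b->S6 S3-a->S7 S3-b->S8 S4-a->S9 S4-b->S10 S5-a->S11 S5-b->S12 S6-a->S13 S6-b->S14 S7-a->S7 S7-b->S8 S8-a->S9 S8-b->S10 S9-a->S11 S9-b->S12 S10-a->S13 S10-b->S14 S11-a->S7 S11-b->S8 S12-a->S9 S12-b->S10 S13-a->S11 S13-b->S12 S14-a->S13 S14-b->S14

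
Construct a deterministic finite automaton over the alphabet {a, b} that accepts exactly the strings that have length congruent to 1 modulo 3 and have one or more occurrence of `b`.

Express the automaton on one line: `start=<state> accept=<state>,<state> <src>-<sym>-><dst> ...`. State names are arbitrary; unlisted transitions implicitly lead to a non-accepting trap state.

start=q0 accept=q2 q0-a->q1 q0-b->q2 q1-a->q3 q1-b->q4 q2-a->q4 q2-b->q4 q3-a->q0 q3-b->q5 q4-a->q5 q4-b->q5 q5-a->q2 q5-b->q2

Run two small machines in parallel and take their product. One (3 states) tracks the input length modulo 3; the other (3 states) tracks the count of `b`s, saturating at 2. Each combined state is a pair, one component from each; accept when both components accept. Minimizing collapses redundant product states.
6 states suffice.
        a   b  
>  q0   q1  q2 
   q1   q3  q4 
 * q2   q4  q4 
   q3   q0  q5 
   q4   q5  q5 
   q5   q2  q2 
(> = start, * = accepting)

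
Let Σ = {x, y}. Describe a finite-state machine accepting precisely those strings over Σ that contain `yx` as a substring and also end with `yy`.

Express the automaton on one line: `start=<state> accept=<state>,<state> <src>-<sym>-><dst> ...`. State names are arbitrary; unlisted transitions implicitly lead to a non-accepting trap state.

Run two small machines in parallel and take their product. One (3 states) tracks whether and how much of `yx` has been seen; the other (3 states) tracks how much of the suffix `yy` has currently been matched. Each combined state is a pair, one component from each; accept when both components accept. After merging equivalent states the machine shrinks.
5 states suffice.
        x   y  
>  q0   q0  q1 
   q1   q2  q1 
   q2   q2  q3 
   q3   q2  q4 
 * q4   q2  q4 
(> = start, * = accepting)

start=q0 accept=q4 q0-x->q0 q0-y->q1 q1-x->q2 q1-y->q1 q2-x->q2 q2-y->q3 q3-x->q2 q3-y->q4 q4-x->q2 q4-y->q4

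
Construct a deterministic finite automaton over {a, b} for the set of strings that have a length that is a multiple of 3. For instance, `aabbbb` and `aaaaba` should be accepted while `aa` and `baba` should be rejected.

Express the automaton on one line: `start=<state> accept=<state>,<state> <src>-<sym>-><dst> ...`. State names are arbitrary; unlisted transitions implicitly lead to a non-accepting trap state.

start=q0 accept=q0 q0-a->q1 q0-b->q1 q1-a->q2 q1-b->q2 q2-a->q0 q2-b->q0

Only the length mod 3 matters, so use a 3-cycle: from any state, every input symbol moves to the next state, wrapping q2 back to q0. Mark q0 accepting.
A 3-state machine:
        a   b  
>* q0   q1  q1 
   q1   q2  q2 
   q2   q0  q0 
(> = start, * = accepting)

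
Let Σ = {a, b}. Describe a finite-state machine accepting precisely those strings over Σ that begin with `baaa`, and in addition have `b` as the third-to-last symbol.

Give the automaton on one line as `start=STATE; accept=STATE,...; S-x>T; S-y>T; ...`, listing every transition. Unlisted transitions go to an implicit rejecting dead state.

Build one automaton per condition and run them in lockstep. One (6 states) tracks whether the input so far still matches the prefix `baaa`; the other (15 states) tracks the last 3 symbols read. Each combined state is a pair, one component from each; accept when both components accept.
          a    b  
>  S0     S1   S2 
   S1     S3   S4 
   S2     S5   S6 
   S3     S7   S8 
   S4     S9  S10 
   S5    S11  S12 
   S6    S13  S14 
   S7     S7   S8 
   S8     S9  S10 
   S9    S15  S12 
   S10   S13  S14 
   S11   S16   S8 
   S12    S9  S10 
   S13   S15  S12 
   S14   S13  S14 
   S15    S7   S8 
   S16   S16  S17 
   S17   S18  S19 
   S18   S20  S21 
   S19   S22  S23 
 * S20   S16  S17 
 * S21   S18  S19 
 * S22   S20  S21 
 * S23   S22  S23 
(> = start, * = accepting)

start=S0; accept=S20,S21,S22,S23; S0-a>S1; S0-b>S2; S1-a>S3; S1-b>S4; S2-a>S5; S2-b>S6; S3-a>S7; S3-b>S8; S4-a>S9; S4-b>S10; S5-a>S11; S5-b>S12; S6-a>S13; S6-b>S14; S7-a>S7; S7-b>S8; S8-a>S9; S8-b>S10; S9-a>S15; S9-b>S12; S10-a>S13; S10-b>S14; S11-a>S16; S11-b>S8; S12-a>S9; S12-b>S10; S13-a>S15; S13-b>S12; S14-a>S13; S14-b>S14; S15-a>S7; S15-b>S8; S16-a>S16; S16-b>S17; S17-a>S18; S17-b>S19; S18-a>S20; S18-b>S21; S19-a>S22; S19-b>S23; S20-a>S16; S20-b>S17; S21-a>S18; S21-b>S19; S22-a>S20; S22-b>S21; S23-a>S22; S23-b>S23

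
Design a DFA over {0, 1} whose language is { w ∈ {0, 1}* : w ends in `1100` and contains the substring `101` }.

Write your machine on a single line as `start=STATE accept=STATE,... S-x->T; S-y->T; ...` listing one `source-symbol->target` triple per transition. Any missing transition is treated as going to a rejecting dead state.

Build one automaton per condition and run them in lockstep. The first has 5 states tracking how much of the suffix `1100` has currently been matched; the second has 4 states tracking whether and how much of `101` has been seen. A product state is a pair (one from each), accepting exactly when both do.
With 11 states:
          0    1  
>  q0     q0   q1 
   q1     q2   q3 
   q2     q0   q4 
   q3     q5   q3 
   q4     q6   q7 
   q5     q8   q4 
   q6     q6   q4 
   q7     q9   q7 
   q8     q0   q1 
   q9    q10   q4 
 * q10    q6   q4 
(> = start, * = accepting)

start=q0; accept=q10; q0-0->q0; q0-1->q1; q1-0->q2; q1-1->q3; q2-0->q0; q2-1->q4; q3-0->q5; q3-1->q3; q4-0->q6; q4-1->q7; q5-0->q8; q5-1->q4; q6-0->q6; q6-1->q4; q7-0->q9; q7-1->q7; q8-0->q0; q8-1->q1; q9-0->q10; q9-1->q4; q10-0->q6; q10-1->q4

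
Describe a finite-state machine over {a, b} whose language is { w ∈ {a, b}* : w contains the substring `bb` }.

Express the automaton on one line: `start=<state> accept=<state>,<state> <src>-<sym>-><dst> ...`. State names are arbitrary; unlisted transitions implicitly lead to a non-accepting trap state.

Track how much of `bb` has been matched so far: state q0 is no progress, q2 is the absorbing accept state reached once `bb` has occurred. Intermediate states record partial matches; on a mismatch, fall back to the longest reusable overlap.
3 states suffice.
        a   b  
>  q0   q0  q1 
   q1   q0  q2 
 * q2   q2  q2 
(> = start, * = accepting)

start=q0 accept=q2 q0-a->q0 q0-b->q1 q1-a->q0 q1-b->q2 q2-a->q2 q2-b->q2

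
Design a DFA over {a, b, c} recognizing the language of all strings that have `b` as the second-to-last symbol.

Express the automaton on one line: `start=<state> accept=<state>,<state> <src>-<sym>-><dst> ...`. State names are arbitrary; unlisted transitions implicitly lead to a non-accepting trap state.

Because acceptance depends on a position counted from the end, the machine has to buffer the most recent 2 symbols. Make each state the string of the last up-to-2 symbols read; on input `x` shift the window left and append `x`. Accept when the buffered window has length 2 and begins with `b`.
          a    b    c  
>  q0     q1   q2   q3 
   q1     q4   q5   q6 
   q2     q7   q8   q9 
   q3    q10  q11  q12 
   q4     q4   q5   q6 
   q5     q7   q8   q9 
   q6    q10  q11  q12 
 * q7     q4   q5   q6 
 * q8     q7   q8   q9 
 * q9    q10  q11  q12 
   q10    q4   q5   q6 
   q11    q7   q8   q9 
   q12   q10  q11  q12 
(> = start, * = accepting)

start=q0 accept=q7,q8,q9 q0-a->q1 q0-b->q2 q0-c->q3 q1-a->q4 q1-b->q5 q1-c->q6 q2-a->q7 q2-b->q8 q2-c->q9 q3-a->q10 q3-b->q11 q3-c->q12 q4-a->q4 q4-b->q5 q4-c->q6 q5-a->q7 q5-b->q8 q5-c->q9 q6-a->q10 q6-b->q11 q6-c->q12 q7-a->q4 q7-b->q5 q7-c->q6 q8-a->q7 q8-b->q8 q8-c->q9 q9-a->q10 q9-b->q11 q9-c->q12 q10-a->q4 q10-b->q5 q10-c->q6 q11-a->q7 q11-b->q8 q11-c->q9 q12-a->q10 q12-b->q11 q12-c->q12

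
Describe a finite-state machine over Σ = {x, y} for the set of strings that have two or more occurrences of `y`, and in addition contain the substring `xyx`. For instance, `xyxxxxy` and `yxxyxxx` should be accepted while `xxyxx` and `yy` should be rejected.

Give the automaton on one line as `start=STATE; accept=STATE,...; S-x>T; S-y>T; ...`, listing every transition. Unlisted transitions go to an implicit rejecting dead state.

Run two small machines in parallel and take their product. The first has 4 states tracking the count of `y`s, saturating at 3; the second has 4 states tracking whether and how much of `xyx` has been seen. A product state is a pair (one from each), accepting exactly when both do. After merging equivalent states the machine shrinks.
       x  y 
>  A   B  C 
   B   B  D 
   C   E  C 
   D   F  C 
   E   E  G 
   F   F  H 
   G   H  C 
 * H   H  H 
(> = start, * = accepting)

start=A; accept=H; A-x>B; A-y>C; B-x>B; B-y>D; C-x>E; C-y>C; D-x>F; D-y>C; E-x>E; E-y>G; F-x>F; F-y>H; G-x>H; G-y>C; H-x>H; H-y>H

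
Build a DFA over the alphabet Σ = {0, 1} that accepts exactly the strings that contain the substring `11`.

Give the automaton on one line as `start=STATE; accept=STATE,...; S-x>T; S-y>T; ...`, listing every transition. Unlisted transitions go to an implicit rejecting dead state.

States q0..q1 record the length of the longest prefix of `11` that matches the current input suffix. Reaching q2 means `11` has been seen, and we stay there forever. Accept from q2.
3 states suffice.
        0   1  
>  q0   q0  q1 
   q1   q0  q2 
 * q2   q2  q2 
(> = start, * = accepting)

start=q0; accept=q2; q0-0>q0; q0-1>q1; q1-0>q0; q1-1>q2; q2-0>q2; q2-1>q2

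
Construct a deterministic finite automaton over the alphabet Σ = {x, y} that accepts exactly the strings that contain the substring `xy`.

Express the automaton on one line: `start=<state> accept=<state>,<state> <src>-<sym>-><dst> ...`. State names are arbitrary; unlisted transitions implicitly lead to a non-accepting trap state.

start=q0 accept=q2 q0-x->q1 q0-y->q0 q1-x->q1 q1-y->q2 q2-x->q2 q2-y->q2

States q0..q1 record the length of the longest prefix of `xy` that matches the current input suffix. Reaching q2 means `xy` has been seen, and we stay there forever. Accept from q2.
With 3 states:
        x   y  
>  q0   q1  q0 
   q1   q1  q2 
 * q2   q2  q2 
(> = start, * = accepting)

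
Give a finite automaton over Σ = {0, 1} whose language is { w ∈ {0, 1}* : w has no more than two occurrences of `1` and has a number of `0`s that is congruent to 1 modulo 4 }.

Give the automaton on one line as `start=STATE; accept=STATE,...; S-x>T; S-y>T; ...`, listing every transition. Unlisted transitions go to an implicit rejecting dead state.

Build one automaton per condition and run them in lockstep. One (4 states) tracks the count of `1`s, saturating at 3; the other (4 states) tracks the count of `0`s modulo 4. Each combined state is a pair, one component from each; accept when both components accept.
16 states suffice.
          0    1  
>  q0     q1   q2 
 * q1     q3   q4 
   q2     q4   q5 
   q3     q6   q7 
 * q4     q7   q8 
   q5     q8   q9 
   q6     q0  q10 
   q7    q10  q11 
 * q8    q11  q12 
   q9    q12   q9 
   q10    q2  q13 
   q11   q13  q14 
   q12   q14  q12 
   q13    q5  q15 
   q14   q15  q14 
   q15    q9  q15 
(> = start, * = accepting)

start=q0; accept=q1,q4,q8; q0-0>q1; q0-1>q2; q1-0>q3; q1-1>q4; q2-0>q4; q2-1>q5; q3-0>q6; q3-1>q7; q4-0>q7; q4-1>q8; q5-0>q8; q5-1>q9; q6-0>q0; q6-1>q10; q7-0>q10; q7-1>q11; q8-0>q11; q8-1>q12; q9-0>q12; q9-1>q9; q10-0>q2; q10-1>q13; q11-0>q13; q11-1>q14; q12-0>q14; q12-1>q12; q13-0>q5; q13-1>q15; q14-0>q15; q14-1>q14; q15-0>q9; q15-1>q15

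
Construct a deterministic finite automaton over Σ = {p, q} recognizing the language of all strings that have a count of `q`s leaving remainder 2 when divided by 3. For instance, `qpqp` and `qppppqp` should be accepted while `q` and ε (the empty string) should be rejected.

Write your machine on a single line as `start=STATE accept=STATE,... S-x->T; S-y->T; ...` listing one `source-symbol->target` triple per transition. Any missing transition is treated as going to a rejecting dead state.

start=s0; accept=s2; s0-p->s0; s0-q->s1; s1-p->s1; s1-q->s2; s2-p->s2; s2-q->s0

The only thing that matters is how many `q`s have appeared, reduced mod 3. Use one state per residue: s0 for 0, …, s2 for 2. Reading `q` moves to the next residue; anything else stays put. s2 is accepting.
A 3-state machine:
        p   q  
>  s0   s0  s1 
   s1   s1  s2 
 * s2   s2  s0 
(> = start, * = accepting)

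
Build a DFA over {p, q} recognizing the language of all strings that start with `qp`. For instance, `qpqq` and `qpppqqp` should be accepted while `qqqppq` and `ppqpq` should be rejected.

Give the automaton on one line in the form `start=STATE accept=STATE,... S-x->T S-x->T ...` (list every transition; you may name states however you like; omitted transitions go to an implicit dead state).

start=s0 accept=s2 s0-p->s3 s0-q->s1 s1-p->s2 s1-q->s3 s2-p->s2 s2-q->s2 s3-p->s3 s3-q->s3

Check the first 2 symbols one by one: s0 through s1 record how many have matched `qp` so far; any wrong symbol goes to the dead state s3. After all 2 match we enter the accepting sink s2.
4 states suffice.
        p   q  
>  s0   s3  s1 
   s1   s2  s3 
 * s2   s2  s2 
   s3   s3  s3 
(> = start, * = accepting)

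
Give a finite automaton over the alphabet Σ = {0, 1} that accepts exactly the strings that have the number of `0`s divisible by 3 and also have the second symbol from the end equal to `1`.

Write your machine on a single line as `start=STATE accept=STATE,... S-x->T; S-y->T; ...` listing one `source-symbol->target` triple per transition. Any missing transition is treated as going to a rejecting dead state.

start=A; accept=E,G; A-0->B; A-1->C; B-0->D; B-1->B; C-0->B; C-1->E; D-0->A; D-1->F; E-0->B; E-1->E; F-0->G; F-1->F; G-0->B; G-1->C

Build one automaton per condition and run them in lockstep. One (3 states) tracks the count of `0`s modulo 3; the other (7 states) tracks the last 2 symbols read. Each combined state is a pair, one component from each; accept when both components accept. Minimizing collapses redundant product states.
A 7-state machine:
       0  1 
>  A   B  C 
   B   D  B 
   C   B  E 
   D   A  F 
 * E   B  E 
   F   G  F 
 * G   B  C 
(> = start, * = accepting)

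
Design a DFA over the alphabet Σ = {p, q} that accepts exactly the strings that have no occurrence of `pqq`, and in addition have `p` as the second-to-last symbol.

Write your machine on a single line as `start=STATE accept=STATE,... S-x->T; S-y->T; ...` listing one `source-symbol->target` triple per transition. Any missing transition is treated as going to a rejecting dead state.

start=A; accept=D,E; A-p->B; A-q->C; B-p->D; B-q->E; C-p->F; C-q->G; D-p->D; D-q->E; E-p->F; E-q->H; F-p->D; F-q->E; G-p->F; G-q->G; H-p->I; H-q->H; I-p->J; I-q->K; J-p->J; J-q->K; K-p->I; K-q->H

Run two small machines in parallel and take their product. One (4 states) tracks partial matches of the forbidden pattern `pqq`; the other (7 states) tracks the last 2 symbols read. Each combined state is a pair, one component from each; accept when both components accept.
       p  q 
>  A   B  C 
   B   D  E 
   C   F  G 
 * D   D  E 
 * E   F  H 
   F   D  E 
   G   F  G 
   H   I  H 
   I   J  K 
   J   J  K 
   K   I  H 
(> = start, * = accepting)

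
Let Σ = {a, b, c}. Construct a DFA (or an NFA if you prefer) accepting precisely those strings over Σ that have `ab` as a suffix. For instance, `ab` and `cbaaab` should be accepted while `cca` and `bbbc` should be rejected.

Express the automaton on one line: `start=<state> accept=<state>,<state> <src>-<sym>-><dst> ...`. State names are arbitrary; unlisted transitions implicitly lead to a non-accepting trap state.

start=q0 accept=q2 q0-a->q1 q0-b->q0 q0-c->q0 q1-a->q1 q1-b->q2 q1-c->q0 q2-a->q1 q2-b->q0 q2-c->q0

Let each state record the length of the longest suffix of the input read so far that is also a prefix of `ab`. q1 means the last symbol is `a`; q2 means the last 2 symbols are `ab`. Accept only at q2, where the string currently ends in `ab`.
With 3 states:
        a   b   c  
>  q0   q1  q0  q0 
   q1   q1  q2  q0 
 * q2   q1  q0  q0 
(> = start, * = accepting)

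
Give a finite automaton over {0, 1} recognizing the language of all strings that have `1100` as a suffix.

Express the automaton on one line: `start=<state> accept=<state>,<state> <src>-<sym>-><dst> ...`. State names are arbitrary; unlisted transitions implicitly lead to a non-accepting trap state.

Let each state record the length of the longest suffix of the input read so far that is also a prefix of `1100`. q1 means the last symbol is `1`; q2 means the last 2 symbols are `11`; q3 means the last 3 symbols are `110`; q4 means the last 4 symbols are `1100`. Accept only at q4, where the string currently ends in `1100`.
A 5-state machine:
        0   1  
>  q0   q0  q1 
   q1   q0  q2 
   q2   q3  q2 
   q3   q4  q1 
 * q4   q0  q1 
(> = start, * = accepting)

start=q0 accept=q4 q0-0->q0 q0-1->q1 q1-0->q0 q1-1->q2 q2-0->q3 q2-1->q2 q3-0->q4 q3-1->q1 q4-0->q0 q4-1->q1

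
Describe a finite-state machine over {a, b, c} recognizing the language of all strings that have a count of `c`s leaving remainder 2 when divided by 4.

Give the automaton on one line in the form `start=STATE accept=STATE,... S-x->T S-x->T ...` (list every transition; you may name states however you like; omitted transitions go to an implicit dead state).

The only thing that matters is how many `c`s have appeared, reduced mod 4. Use one state per residue: s0 for 0, …, s3 for 3. Reading `c` moves to the next residue; anything else stays put. s2 is accepting.
A 4-state machine:
        a   b   c  
>  s0   s0  s0  s1 
   s1   s1  s1  s2 
 * s2   s2  s2  s3 
   s3   s3  s3  s0 
(> = start, * = accepting)

start=s0 accept=s2 s0-a->s0 s0-b->s0 s0-c->s1 s1-a->s1 s1-b->s1 s1-c->s2 s2-a->s2 s2-b->s2 s2-c->s3 s3-a->s3 s3-b->s3 s3-c->s0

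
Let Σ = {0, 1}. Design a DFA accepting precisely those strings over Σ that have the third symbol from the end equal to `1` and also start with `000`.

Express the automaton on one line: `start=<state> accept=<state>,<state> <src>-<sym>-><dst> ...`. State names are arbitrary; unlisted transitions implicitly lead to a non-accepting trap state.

Build one automaton per condition and run them in lockstep. One (15 states) tracks the last 3 symbols read; the other (5 states) tracks whether the input so far still matches the prefix `000`. Each combined state is a pair, one component from each; accept when both components accept.
23 states suffice.
          0    1  
>  s0     s1   s2 
   s1     s3   s4 
   s2     s5   s6 
   s3     s7   s8 
   s4     s9  s10 
   s5    s11  s12 
   s6    s13  s14 
   s7     s7  s15 
   s8     s9  s10 
   s9    s11  s12 
   s10   s13  s14 
   s11   s16   s8 
   s12    s9  s10 
   s13   s11  s12 
   s14   s13  s14 
   s15   s17  s18 
   s16   s16   s8 
   s17   s19  s20 
   s18   s21  s22 
 * s19    s7  s15 
 * s20   s17  s18 
 * s21   s19  s20 
 * s22   s21  s22 
(> = start, * = accepting)

start=s0 accept=s19,s20,s21,s22 s0-0->s1 s0-1->s2 s1-0->s3 s1-1->s4 s2-0->s5 s2-1->s6 s3-0->s7 s3-1->s8 s4-0->s9 s4-1->s10 s5-0->s11 s5-1->s12 s6-0->s13 s6-1->s14 s7-0->s7 s7-1->s15 s8-0->s9 s8-1->s10 s9-0->s11 s9-1->s12 s10-0->s13 s10-1->s14 s11-0->s16 s11-1->s8 s12-0->s9 s12-1->s10 s13-0->s11 s13-1->s12 s14-0->s13 s14-1->s14 s15-0->s17 s15-1->s18 s16-0->s16 s16-1->s8 s17-0->s19 s17-1->s20 s18-0->s21 s18-1->s22 s19-0->s7 s19-1->s15 s20-0->s17 s20-1->s18 s21-0->s19 s21-1->s20 s22-0->s21 s22-1->s22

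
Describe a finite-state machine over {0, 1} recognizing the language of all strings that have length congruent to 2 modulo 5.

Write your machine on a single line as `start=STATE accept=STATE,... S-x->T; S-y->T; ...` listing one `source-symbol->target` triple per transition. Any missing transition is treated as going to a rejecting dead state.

start=q0; accept=q2; q0-0->q1; q0-1->q1; q1-0->q2; q1-1->q2; q2-0->q3; q2-1->q3; q3-0->q4; q3-1->q4; q4-0->q0; q4-1->q0

Only the length mod 5 matters, so use a 5-cycle: from any state, every input symbol moves to the next state, wrapping q4 back to q0. Mark q2 accepting.
        0   1  
>  q0   q1  q1 
   q1   q2  q2 
 * q2   q3  q3 
   q3   q4  q4 
   q4   q0  q0 
(> = start, * = accepting)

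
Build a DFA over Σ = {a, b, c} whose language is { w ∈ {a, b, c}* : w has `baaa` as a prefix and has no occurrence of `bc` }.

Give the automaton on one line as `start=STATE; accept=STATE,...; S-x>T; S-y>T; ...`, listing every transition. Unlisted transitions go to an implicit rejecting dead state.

start=q0; accept=q7,q8; q0-a>q1; q0-b>q2; q0-c>q1; q1-a>q1; q1-b>q3; q1-c>q1; q2-a>q4; q2-b>q3; q2-c>q5; q3-a>q1; q3-b>q3; q3-c>q5; q4-a>q6; q4-b>q3; q4-c>q1; q5-a>q5; q5-b>q5; q5-c>q5; q6-a>q7; q6-b>q3; q6-c>q1; q7-a>q7; q7-b>q8; q7-c>q7; q8-a>q7; q8-b>q8; q8-c>q9; q9-a>q9; q9-b>q9; q9-c>q9

Handle the two conditions separately and then intersect. One (6 states) tracks whether the input so far still matches the prefix `baaa`; the other (3 states) tracks partial matches of the forbidden pattern `bc`. Each combined state is a pair, one component from each; accept when both components accept.
        a   b   c  
>  q0   q1  q2  q1 
   q1   q1  q3  q1 
   q2   q4  q3  q5 
   q3   q1  q3  q5 
   q4   q6  q3  q1 
   q5   q5  q5  q5 
   q6   q7  q3  q1 
 * q7   q7  q8  q7 
 * q8   q7  q8  q9 
   q9   q9  q9  q9 
(> = start, * = accepting)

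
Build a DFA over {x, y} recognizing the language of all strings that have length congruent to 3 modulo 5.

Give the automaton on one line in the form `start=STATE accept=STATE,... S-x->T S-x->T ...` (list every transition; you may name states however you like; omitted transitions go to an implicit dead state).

start=q0 accept=q3 q0-x->q1 q0-y->q1 q1-x->q2 q1-y->q2 q2-x->q3 q2-y->q3 q3-x->q4 q3-y->q4 q4-x->q0 q4-y->q0

Only the length mod 5 matters, so use a 5-cycle: from any state, every input symbol moves to the next state, wrapping q4 back to q0. Mark q3 accepting.
With 5 states:
        x   y  
>  q0   q1  q1 
   q1   q2  q2 
   q2   q3  q3 
 * q3   q4  q4 
   q4   q0  q0 
(> = start, * = accepting)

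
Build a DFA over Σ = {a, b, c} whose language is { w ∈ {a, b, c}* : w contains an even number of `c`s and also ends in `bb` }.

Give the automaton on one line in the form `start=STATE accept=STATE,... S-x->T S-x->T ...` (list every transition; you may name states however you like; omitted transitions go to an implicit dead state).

Handle the two conditions separately and then intersect. One (2 states) tracks the count of `c`s modulo 2; the other (3 states) tracks how much of the suffix `bb` has currently been matched. Each combined state is a pair, one component from each; accept when both components accept. Minimizing collapses redundant product states.
With 4 states:
        a   b   c  
>  s0   s0  s1  s2 
   s1   s0  s3  s2 
   s2   s2  s2  s0 
 * s3   s0  s3  s2 
(> = start, * = accepting)

start=s0 accept=s3 s0-a->s0 s0-b->s1 s0-c->s2 s1-a->s0 s1-b->s3 s1-c->s2 s2-a->s2 s2-b->s2 s2-c->s0 s3-a->s0 s3-b->s3 s3-c->s2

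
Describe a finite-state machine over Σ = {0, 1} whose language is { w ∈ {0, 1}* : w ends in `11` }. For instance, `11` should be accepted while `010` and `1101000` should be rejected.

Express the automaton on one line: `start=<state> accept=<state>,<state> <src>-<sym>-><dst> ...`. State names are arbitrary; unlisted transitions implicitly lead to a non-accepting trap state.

Let each state record the length of the longest suffix of the input read so far that is also a prefix of `11`. s1 means the last symbol is `1`; s2 means the last 2 symbols are `11`. Accept only at s2, where the string currently ends in `11`.
With 3 states:
        0   1  
>  s0   s0  s1 
   s1   s0  s2 
 * s2   s0  s2 
(> = start, * = accepting)

start=s0 accept=s2 s0-0->s0 s0-1->s1 s1-0->s0 s1-1->s2 s2-0->s0 s2-1->s2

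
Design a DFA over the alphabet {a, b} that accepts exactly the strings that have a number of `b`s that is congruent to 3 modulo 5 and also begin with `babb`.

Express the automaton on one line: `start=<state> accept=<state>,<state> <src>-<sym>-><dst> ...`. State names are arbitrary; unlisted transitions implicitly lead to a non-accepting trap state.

start=S0 accept=S8 S0-a->S1 S0-b->S2 S1-a->S1 S1-b->S3 S2-a->S4 S2-b->S5 S3-a->S3 S3-b->S5 S4-a->S3 S4-b->S6 S5-a->S5 S5-b->S7 S6-a->S5 S6-b->S8 S7-a->S7 S7-b->S9 S8-a->S8 S8-b->S10 S9-a->S9 S9-b->S1 S10-a->S10 S10-b->S11 S11-a->S11 S11-b->S12 S12-a->S12 S12-b->S13 S13-a->S13 S13-b->S8

Handle the two conditions separately and then intersect. One (5 states) tracks the count of `b`s modulo 5; the other (6 states) tracks whether the input so far still matches the prefix `babb`. Each combined state is a pair, one component from each; accept when both components accept.
          a    b  
>  S0     S1   S2 
   S1     S1   S3 
   S2     S4   S5 
   S3     S3   S5 
   S4     S3   S6 
   S5     S5   S7 
   S6     S5   S8 
   S7     S7   S9 
 * S8     S8  S10 
   S9     S9   S1 
   S10   S10  S11 
   S11   S11  S12 
   S12   S12  S13 
   S13   S13   S8 
(> = start, * = accepting)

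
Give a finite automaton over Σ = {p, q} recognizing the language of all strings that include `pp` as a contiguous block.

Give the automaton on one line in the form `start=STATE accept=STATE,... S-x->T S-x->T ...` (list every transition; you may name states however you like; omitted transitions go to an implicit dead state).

States A..B record the length of the longest prefix of `pp` that matches the current input suffix. Reaching C means `pp` has been seen, and we stay there forever. Accept from C.
       p  q 
>  A   B  A 
   B   C  A 
 * C   C  C 
(> = start, * = accepting)

start=A accept=C A-p->B A-q->A B-p->C B-q->A C-p->C C-q->C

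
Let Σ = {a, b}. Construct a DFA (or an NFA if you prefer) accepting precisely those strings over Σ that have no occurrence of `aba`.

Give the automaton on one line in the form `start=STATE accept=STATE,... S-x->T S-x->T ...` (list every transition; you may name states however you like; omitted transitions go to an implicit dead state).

start=q0 accept=q0,q1,q2 q0-a->q1 q0-b->q0 q1-a->q1 q1-b->q2 q2-a->q3 q2-b->q0 q3-a->q3 q3-b->q3

This is the complement of 'contains `aba`'. Use the same substring-matching states — q0 through q3 holding how much of `aba` has just been matched — but flip the accepting set: everything except the trap q3 accepts.
4 states suffice.
        a   b  
>* q0   q1  q0 
 * q1   q1  q2 
 * q2   q3  q0 
   q3   q3  q3 
(> = start, * = accepting)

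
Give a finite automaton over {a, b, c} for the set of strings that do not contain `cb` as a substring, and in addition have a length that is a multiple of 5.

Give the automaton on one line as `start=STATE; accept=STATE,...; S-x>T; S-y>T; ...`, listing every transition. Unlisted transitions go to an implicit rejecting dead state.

start=q0; accept=q0,q12; q0-a>q1; q0-b>q1; q0-c>q2; q1-a>q3; q1-b>q3; q1-c>q4; q2-a>q3; q2-b>q5; q2-c>q4; q3-a>q6; q3-b>q6; q3-c>q7; q4-a>q6; q4-b>q8; q4-c>q7; q5-a>q8; q5-b>q8; q5-c>q8; q6-a>q9; q6-b>q9; q6-c>q10; q7-a>q9; q7-b>q11; q7-c>q10; q8-a>q11; q8-b>q11; q8-c>q11; q9-a>q0; q9-b>q0; q9-c>q12; q10-a>q0; q10-b>q13; q10-c>q12; q11-a>q13; q11-b>q13; q11-c>q13; q12-a>q1; q12-b>q14; q12-c>q2; q13-a>q14; q13-b>q14; q13-c>q14; q14-a>q5; q14-b>q5; q14-c>q5

Run two small machines in parallel and take their product. One (3 states) tracks partial matches of the forbidden pattern `cb`; the other (5 states) tracks the input length modulo 5. Each combined state is a pair, one component from each; accept when both components accept.
          a    b    c  
>* q0     q1   q1   q2 
   q1     q3   q3   q4 
   q2     q3   q5   q4 
   q3     q6   q6   q7 
   q4     q6   q8   q7 
   q5     q8   q8   q8 
   q6     q9   q9  q10 
   q7     q9  q11  q10 
   q8    q11  q11  q11 
   q9     q0   q0  q12 
   q10    q0  q13  q12 
   q11   q13  q13  q13 
 * q12    q1  q14   q2 
   q13   q14  q14  q14 
   q14    q5   q5   q5 
(> = start, * = accepting)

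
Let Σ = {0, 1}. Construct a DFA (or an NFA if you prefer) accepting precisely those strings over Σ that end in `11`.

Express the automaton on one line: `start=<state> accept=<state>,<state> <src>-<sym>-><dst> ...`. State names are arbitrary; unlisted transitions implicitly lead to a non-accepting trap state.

start=q0 accept=q2 q0-0->q0 q0-1->q1 q1-0->q0 q1-1->q2 q2-0->q0 q2-1->q2

Let each state record the length of the longest suffix of the input read so far that is also a prefix of `11`. q1 means the last symbol is `1`; q2 means the last 2 symbols are `11`. Accept only at q2, where the string currently ends in `11`.
3 states suffice.
        0   1  
>  q0   q0  q1 
   q1   q0  q2 
 * q2   q0  q2 
(> = start, * = accepting)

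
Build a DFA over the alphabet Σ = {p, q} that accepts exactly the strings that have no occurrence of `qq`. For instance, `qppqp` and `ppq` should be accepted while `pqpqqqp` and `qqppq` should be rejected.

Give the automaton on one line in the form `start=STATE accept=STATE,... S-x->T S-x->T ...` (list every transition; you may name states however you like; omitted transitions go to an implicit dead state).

start=A accept=A,B A-p->A A-q->B B-p->A B-q->C C-p->C C-q->C

Track partial matches of the forbidden pattern `qq`. State C is a dead state reached once `qq` has occurred; every other state accepts. A means no part of `qq` is currently matched.
3 states suffice.
       p  q 
>* A   A  B 
 * B   A  C 
   C   C  C 
(> = start, * = accepting)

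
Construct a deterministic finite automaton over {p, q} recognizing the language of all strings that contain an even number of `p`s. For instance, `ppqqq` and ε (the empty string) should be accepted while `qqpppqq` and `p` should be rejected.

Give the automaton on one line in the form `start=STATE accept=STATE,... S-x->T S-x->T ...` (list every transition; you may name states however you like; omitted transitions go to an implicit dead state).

The only thing that matters is how many `p`s have appeared, reduced mod 2. Use one state per residue: s0 for 0, …, s1 for 1. Reading `p` moves to the next residue; anything else stays put. s0 is accepting.
A 2-state machine:
        p   q  
>* s0   s1  s0 
   s1   s0  s1 
(> = start, * = accepting)

start=s0 accept=s0 s0-p->s1 s0-q->s0 s1-p->s0 s1-q->s1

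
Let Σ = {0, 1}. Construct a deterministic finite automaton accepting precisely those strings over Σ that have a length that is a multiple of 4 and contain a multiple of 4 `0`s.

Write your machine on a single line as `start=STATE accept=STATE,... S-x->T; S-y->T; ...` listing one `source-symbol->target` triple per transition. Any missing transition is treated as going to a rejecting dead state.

Run two small machines in parallel and take their product. One (4 states) tracks the input length modulo 4; the other (4 states) tracks the count of `0`s modulo 4. Each combined state is a pair, one component from each; accept when both components accept.
With 16 states:
          0    1  
>* S0     S1   S2 
   S1     S3   S4 
   S2     S4   S5 
   S3     S6   S7 
   S4     S7   S8 
   S5     S8   S9 
   S6     S0  S10 
   S7    S10  S11 
   S8    S11  S12 
   S9    S12   S0 
   S10    S2  S13 
   S11   S13  S14 
   S12   S14   S1 
   S13    S5  S15 
   S14   S15   S3 
   S15    S9   S6 
(> = start, * = accepting)

start=S0; accept=S0; S0-0->S1; S0-1->S2; S1-0->S3; S1-1->S4; S2-0->S4; S2-1->S5; S3-0->S6; S3-1->S7; S4-0->S7; S4-1->S8; S5-0->S8; S5-1->S9; S6-0->S0; S6-1->S10; S7-0->S10; S7-1->S11; S8-0->S11; S8-1->S12; S9-0->S12; S9-1->S0; S10-0->S2; S10-1->S13; S11-0->S13; S11-1->S14; S12-0->S14; S12-1->S1; S13-0->S5; S13-1->S15; S14-0->S15; S14-1->S3; S15-0->S9; S15-1->S6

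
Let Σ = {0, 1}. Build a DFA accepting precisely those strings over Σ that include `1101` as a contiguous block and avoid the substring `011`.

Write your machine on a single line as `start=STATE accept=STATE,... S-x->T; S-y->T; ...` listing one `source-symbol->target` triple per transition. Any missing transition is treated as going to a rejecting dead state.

Build one automaton per condition and run them in lockstep. The first has 5 states tracking whether and how much of `1101` has been seen; the second has 4 states tracking partial matches of the forbidden pattern `011`. A product state is a pair (one from each), accepting exactly when both do. Minimizing collapses redundant product states.
A 7-state machine:
        0   1  
>  S0   S1  S2 
   S1   S1  S1 
   S2   S1  S3 
   S3   S4  S3 
   S4   S1  S5 
 * S5   S6  S1 
 * S6   S6  S5 
(> = start, * = accepting)

start=S0; accept=S5,S6; S0-0->S1; S0-1->S2; S1-0->S1; S1-1->S1; S2-0->S1; S2-1->S3; S3-0->S4; S3-1->S3; S4-0->S1; S4-1->S5; S5-0->S6; S5-1->S1; S6-0->S6; S6-1->S5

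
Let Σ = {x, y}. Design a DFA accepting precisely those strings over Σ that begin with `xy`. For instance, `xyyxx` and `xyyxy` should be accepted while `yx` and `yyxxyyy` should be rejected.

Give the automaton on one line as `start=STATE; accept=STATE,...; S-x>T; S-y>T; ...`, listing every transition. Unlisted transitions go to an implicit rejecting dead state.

start=A; accept=C; A-x>B; A-y>D; B-x>D; B-y>C; C-x>C; C-y>C; D-x>D; D-y>D

Walk along `xy` while the input agrees: from A take `x` to B, and so on. Any deviation drops to the rejecting sink D. Once C is reached the prefix is confirmed and every continuation is accepted.
4 states suffice.
       x  y 
>  A   B  D 
   B   D  C 
 * C   C  C 
   D   D  D 
(> = start, * = accepting)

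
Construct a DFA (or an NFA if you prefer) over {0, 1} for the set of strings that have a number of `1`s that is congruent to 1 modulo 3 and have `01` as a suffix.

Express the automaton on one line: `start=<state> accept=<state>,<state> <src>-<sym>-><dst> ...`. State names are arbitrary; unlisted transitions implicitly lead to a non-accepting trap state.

start=S0 accept=S3 S0-0->S1 S0-1->S2 S1-0->S1 S1-1->S3 S2-0->S4 S2-1->S5 S3-0->S4 S3-1->S5 S4-0->S4 S4-1->S6 S5-0->S7 S5-1->S0 S6-0->S7 S6-1->S0 S7-0->S7 S7-1->S8 S8-0->S1 S8-1->S2

Run two small machines in parallel and take their product. The first has 3 states tracking the count of `1`s modulo 3; the second has 3 states tracking how much of the suffix `01` has currently been matched. A product state is a pair (one from each), accepting exactly when both do.
        0   1  
>  S0   S1  S2 
   S1   S1  S3 
   S2   S4  S5 
 * S3   S4  S5 
   S4   S4  S6 
   S5   S7  S0 
   S6   S7  S0 
   S7   S7  S8 
   S8   S1  S2 
(> = start, * = accepting)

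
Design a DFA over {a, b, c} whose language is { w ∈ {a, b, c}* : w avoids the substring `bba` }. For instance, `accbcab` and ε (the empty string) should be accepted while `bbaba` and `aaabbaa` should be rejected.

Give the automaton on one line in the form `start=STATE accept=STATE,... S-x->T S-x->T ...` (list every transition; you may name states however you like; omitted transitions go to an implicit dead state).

start=S0 accept=S0,S1,S2 S0-a->S0 S0-b->S1 S0-c->S0 S1-a->S0 S1-b->S2 S1-c->S0 S2-a->S3 S2-b->S2 S2-c->S0 S3-a->S3 S3-b->S3 S3-c->S3

Track partial matches of the forbidden pattern `bba`. State S3 is a dead state reached once `bba` has occurred; every other state accepts. S0 means no part of `bba` is currently matched.
With 4 states:
        a   b   c  
>* S0   S0  S1  S0 
 * S1   S0  S2  S0 
 * S2   S3  S2  S0 
   S3   S3  S3  S3 
(> = start, * = accepting)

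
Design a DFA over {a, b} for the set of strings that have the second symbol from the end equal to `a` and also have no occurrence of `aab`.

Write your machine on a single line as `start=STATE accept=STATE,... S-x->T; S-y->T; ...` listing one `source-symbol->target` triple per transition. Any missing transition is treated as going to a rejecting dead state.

start=S0; accept=S2,S3; S0-a->S1; S0-b->S0; S1-a->S2; S1-b->S3; S2-a->S2; S2-b->S4; S3-a->S1; S3-b->S0; S4-a->S4; S4-b->S4

Handle the two conditions separately and then intersect. The first has 7 states tracking the last 2 symbols read; the second has 4 states tracking partial matches of the forbidden pattern `aab`. A product state is a pair (one from each), accepting exactly when both do. Minimizing collapses redundant product states.
A 5-state machine:
        a   b  
>  S0   S1  S0 
   S1   S2  S3 
 * S2   S2  S4 
 * S3   S1  S0 
   S4   S4  S4 
(> = start, * = accepting)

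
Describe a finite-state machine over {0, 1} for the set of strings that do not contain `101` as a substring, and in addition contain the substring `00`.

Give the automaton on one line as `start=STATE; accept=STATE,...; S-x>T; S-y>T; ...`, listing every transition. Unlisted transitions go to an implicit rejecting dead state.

start=q0; accept=q3,q5,q7; q0-0>q1; q0-1>q2; q1-0>q3; q1-1>q2; q2-0>q4; q2-1>q2; q3-0>q3; q3-1>q5; q4-0>q3; q4-1>q6; q5-0>q7; q5-1>q5; q6-0>q6; q6-1>q6; q7-0>q3; q7-1>q6

Build one automaton per condition and run them in lockstep. The first has 4 states tracking partial matches of the forbidden pattern `101`; the second has 3 states tracking whether and how much of `00` has been seen. A product state is a pair (one from each), accepting exactly when both do. Equivalent product states are then merged.
        0   1  
>  q0   q1  q2 
   q1   q3  q2 
   q2   q4  q2 
 * q3   q3  q5 
   q4   q3  q6 
 * q5   q7  q5 
   q6   q6  q6 
 * q7   q3  q6 
(> = start, * = accepting)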